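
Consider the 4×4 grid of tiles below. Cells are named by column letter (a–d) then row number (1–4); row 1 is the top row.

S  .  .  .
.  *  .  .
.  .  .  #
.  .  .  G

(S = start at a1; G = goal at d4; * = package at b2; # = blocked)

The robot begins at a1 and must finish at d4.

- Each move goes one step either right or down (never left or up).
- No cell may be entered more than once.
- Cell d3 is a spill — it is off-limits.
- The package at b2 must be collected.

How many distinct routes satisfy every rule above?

A right/down-only route from a1 to d4 makes exactly 3 down-moves and 3 right-moves in some order.
With no other constraints that would be C(6,3) = 20 routes.
Split at b2 and multiply the segment counts (each segment already excludes blocked cells): a1→b2: 2; b2→d4: 3; product = 6.
That gives 6 routes.

6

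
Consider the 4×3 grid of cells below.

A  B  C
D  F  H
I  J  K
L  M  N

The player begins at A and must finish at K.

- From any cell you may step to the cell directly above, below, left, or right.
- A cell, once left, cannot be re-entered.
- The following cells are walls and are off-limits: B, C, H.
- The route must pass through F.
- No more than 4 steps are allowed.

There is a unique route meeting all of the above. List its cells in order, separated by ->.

A -> D -> F -> J -> K

The budget equals the shortest possible length, so every move has to be on a shortest route through the required cells.
Route from A: down 1 to D, right 1 to F, down 1 to J, right 1 to K — 4 moves in all.
Check: all required cells visited; 4 ≤ 4 moves.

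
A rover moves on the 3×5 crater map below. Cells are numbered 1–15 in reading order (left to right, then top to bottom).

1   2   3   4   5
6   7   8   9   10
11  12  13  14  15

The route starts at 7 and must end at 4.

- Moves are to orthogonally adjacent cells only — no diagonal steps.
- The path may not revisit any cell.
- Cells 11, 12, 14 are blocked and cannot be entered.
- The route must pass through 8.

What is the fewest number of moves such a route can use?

Any route passes through 8 somewhere between 7 and 4. Summing Manhattan distances along the two legs (7 → 8 → 4) gives a lower bound of 1 + 2 = 3 moves.
A route of 3 moves achieves this: 7 → 8 → 3 → 4.
Since 3 matches the lower bound, it is optimal.

3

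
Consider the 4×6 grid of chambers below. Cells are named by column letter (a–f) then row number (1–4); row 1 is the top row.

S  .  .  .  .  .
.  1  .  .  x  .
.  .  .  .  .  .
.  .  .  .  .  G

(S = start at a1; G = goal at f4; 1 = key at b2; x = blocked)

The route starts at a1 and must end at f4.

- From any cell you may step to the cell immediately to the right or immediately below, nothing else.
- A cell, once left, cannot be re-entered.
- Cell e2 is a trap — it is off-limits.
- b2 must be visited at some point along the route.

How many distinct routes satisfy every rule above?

A right/down-only route from a1 to f4 makes exactly 3 down-moves and 5 right-moves in some order.
With no other constraints that would be C(8,3) = 56 routes.
Split at b2 and multiply the segment counts (each segment already excludes blocked cells): a1→b2: 2; b2→f4: 12; product = 24.
That gives 24 routes.

24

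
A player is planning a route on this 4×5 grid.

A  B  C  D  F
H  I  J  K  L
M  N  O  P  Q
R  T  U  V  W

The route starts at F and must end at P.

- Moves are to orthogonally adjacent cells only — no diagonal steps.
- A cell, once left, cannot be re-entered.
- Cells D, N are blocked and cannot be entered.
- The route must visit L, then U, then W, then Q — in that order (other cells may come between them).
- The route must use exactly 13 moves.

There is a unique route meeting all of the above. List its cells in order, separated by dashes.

F - L - K - J - I - H - M - R - T - U - V - W - Q - P

The waypoints must appear in the order L, U, W, Q, with no cell reused.
Route from F: down 1 to L, left 4 to H, down 2 to R, right 4 to W, up 1 to Q, left 1 to P — 13 moves in all.
Check: order respected (L at step 1, U at step 9, W at step 11, Q at step 12); 13 moves as required.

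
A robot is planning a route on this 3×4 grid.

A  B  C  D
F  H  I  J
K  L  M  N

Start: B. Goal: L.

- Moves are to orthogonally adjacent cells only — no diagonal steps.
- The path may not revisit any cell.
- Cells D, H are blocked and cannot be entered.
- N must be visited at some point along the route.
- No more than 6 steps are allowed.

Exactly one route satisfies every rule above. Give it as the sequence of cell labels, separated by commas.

B, C, I, J, N, M, L

The budget equals the shortest possible length, so every move has to be on a shortest route through the required cells.
Route from B: right 1 to C, down 1 to I, right 1 to J, down 1 to N, left 2 to L — 6 moves in all.
Check: all required cells visited; 6 ≤ 6 moves.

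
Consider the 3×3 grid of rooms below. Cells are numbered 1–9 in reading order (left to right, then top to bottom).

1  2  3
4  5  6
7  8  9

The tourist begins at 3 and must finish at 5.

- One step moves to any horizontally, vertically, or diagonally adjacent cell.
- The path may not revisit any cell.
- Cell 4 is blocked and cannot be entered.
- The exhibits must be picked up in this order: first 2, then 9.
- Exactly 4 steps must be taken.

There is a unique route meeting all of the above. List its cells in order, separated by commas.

The waypoints must appear in the order 2, 9, with no cell reused.
Route from 3: left to 2, down-right to 6, down to 9, up-left to 5 — 4 moves in all.
Check: order respected (2 at step 1, 9 at step 3); 4 moves as required.

3, 2, 6, 9, 5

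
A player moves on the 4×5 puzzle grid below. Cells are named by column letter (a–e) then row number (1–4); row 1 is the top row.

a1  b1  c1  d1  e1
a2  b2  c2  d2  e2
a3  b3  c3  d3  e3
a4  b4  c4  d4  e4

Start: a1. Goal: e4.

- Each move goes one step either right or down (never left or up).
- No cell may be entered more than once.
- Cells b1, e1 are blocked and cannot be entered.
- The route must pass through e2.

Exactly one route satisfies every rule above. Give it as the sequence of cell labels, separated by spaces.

a1 a2 b2 c2 d2 e2 e3 e4

Moves only go right or down, so the column and row indices never decrease.
Route from a1: down to a2, 4× right (reaching e2), 2× down (reaching e4) — 7 moves in all.
Check: all required cells visited.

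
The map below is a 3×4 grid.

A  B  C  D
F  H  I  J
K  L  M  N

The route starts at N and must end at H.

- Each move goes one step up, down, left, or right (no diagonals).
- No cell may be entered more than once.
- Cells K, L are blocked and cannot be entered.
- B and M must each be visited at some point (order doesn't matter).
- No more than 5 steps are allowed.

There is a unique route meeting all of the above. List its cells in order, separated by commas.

N, M, I, C, B, H

The 5-move cap with required stops at B, M leaves no slack for detours.
Route from N: left to M, 2× up (reaching C), left to B, down to H — 5 moves in all.
Check: all required cells visited; 5 ≤ 5 moves.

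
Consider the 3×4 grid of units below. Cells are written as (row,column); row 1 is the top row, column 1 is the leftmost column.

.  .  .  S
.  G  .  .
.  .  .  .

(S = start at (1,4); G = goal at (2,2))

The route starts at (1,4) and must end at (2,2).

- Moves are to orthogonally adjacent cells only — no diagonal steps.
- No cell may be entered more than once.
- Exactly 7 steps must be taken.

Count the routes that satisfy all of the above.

7

Need simple routes of exactly 7 moves from (1,4) to (2,2) (Manhattan distance 3, so 2 moves are spent on a detour and 2 undoing it).
Enumerating: (1,4) (2,4) (3,4) (3,3) (2,3) (1,3) (1,2) (2,2) | (1,4) (2,4) (3,4) (3,3) (3,2) (3,1) (2,1) (2,2) | (1,4) (2,4) (2,3) (1,3) (1,2) (1,1) (2,1) (2,2) | (1,4) (2,4) (2,3) (3,3) (3,2) (3,1) (2,1) (2,2) | (1,4) (1,3) (2,3) (3,3) (3,2) (3,1) (2,1) (2,2) | (1,4) (1,3) (2,3) (2,4) (3,4) (3,3) (3,2) (2,2) | (1,4) (1,3) (1,2) (1,1) (2,1) (3,1) (3,2) (2,2).
That gives 7 routes.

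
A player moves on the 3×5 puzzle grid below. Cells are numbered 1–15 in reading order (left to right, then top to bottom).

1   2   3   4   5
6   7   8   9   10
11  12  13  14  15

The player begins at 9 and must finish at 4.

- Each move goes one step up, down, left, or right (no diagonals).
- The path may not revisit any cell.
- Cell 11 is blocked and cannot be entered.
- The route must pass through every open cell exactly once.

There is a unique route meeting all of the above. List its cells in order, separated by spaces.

9 8 3 2 1 6 7 12 13 14 15 10 5 4

Need to visit all 14 open cells exactly once, starting at 9 and ending at 4.
Cell 12 has only two open neighbours (7 and 13), so the path must pass straight through it: one of those is the cell it's entered from and the other is where it exits.
Route from 9: left to 8, up to 3, 2× left (reaching 1), down to 6, right to 7, down to 12, 3× right (reaching 15), 2× up (reaching 5), left to 4 — 13 moves in all.
Check: all 14 open cells covered.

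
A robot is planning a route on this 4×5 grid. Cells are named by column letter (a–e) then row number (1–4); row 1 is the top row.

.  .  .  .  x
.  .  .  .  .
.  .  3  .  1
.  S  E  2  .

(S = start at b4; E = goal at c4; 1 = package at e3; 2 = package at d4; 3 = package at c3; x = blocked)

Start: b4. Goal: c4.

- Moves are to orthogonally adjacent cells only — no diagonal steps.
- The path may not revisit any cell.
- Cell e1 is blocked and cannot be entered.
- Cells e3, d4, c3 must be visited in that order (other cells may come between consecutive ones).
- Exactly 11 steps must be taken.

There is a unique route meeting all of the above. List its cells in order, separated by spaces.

b4 b3 b2 c2 d2 e2 e3 e4 d4 d3 c3 c4

The waypoints must appear in the order e3, d4, c3, with no cell reused.
Route from b4: 2× up (reaching b2), 3× right (reaching e2), 2× down (reaching e4), left to d4, up to d3, left to c3, down to c4 — 11 moves in all.
Check: order respected (1 at step 6, 2 at step 8, 3 at step 10); 11 moves as required.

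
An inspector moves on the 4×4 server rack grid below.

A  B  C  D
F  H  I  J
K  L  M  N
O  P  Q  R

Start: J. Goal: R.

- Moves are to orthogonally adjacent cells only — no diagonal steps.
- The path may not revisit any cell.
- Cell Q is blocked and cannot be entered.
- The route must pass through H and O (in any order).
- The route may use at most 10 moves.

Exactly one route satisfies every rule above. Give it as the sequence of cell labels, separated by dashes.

Any route must reach H and O and still end at R within 10 moves, so the order of the required stops is forced.
Route from J: left 3 to F, down 2 to O, right 1 to P, up 1 to L, right 2 to N, down 1 to R — 10 moves in all.
Check: all required cells visited; 10 ≤ 10 moves.

J - I - H - F - K - O - P - L - M - N - R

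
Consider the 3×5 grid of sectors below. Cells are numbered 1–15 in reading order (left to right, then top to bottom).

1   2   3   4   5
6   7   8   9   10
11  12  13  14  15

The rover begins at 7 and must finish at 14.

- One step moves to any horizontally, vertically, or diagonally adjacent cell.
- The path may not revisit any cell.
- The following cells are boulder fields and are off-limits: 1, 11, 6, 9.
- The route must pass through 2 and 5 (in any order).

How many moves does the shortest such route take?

Any route passes through 2 and 5 in some order between 7 and 14. Summing Chebyshev distances along each leg and taking the cheapest ordering (7 → 2 → 5 → 14) gives a lower bound of 1 + 3 + 2 = 6 moves.
A route of 6 moves achieves this: 7 → 2 → 3 → 4 → 5 → 10 → 14.
Since 6 matches the lower bound, it is optimal.

6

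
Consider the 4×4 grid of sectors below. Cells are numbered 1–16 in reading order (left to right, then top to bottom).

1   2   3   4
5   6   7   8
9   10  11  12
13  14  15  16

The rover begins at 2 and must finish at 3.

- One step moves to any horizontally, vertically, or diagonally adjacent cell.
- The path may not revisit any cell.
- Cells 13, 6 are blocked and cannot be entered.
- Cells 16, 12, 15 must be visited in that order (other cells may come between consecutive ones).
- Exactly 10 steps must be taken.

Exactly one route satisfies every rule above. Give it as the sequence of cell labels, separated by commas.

2, 5, 9, 14, 11, 16, 12, 15, 10, 7, 3

The waypoints must appear in the order 16, 12, 15, with no cell reused.
Route from 2: down-left 1 to 5, down 1 to 9, down-right 1 to 14, up-right 1 to 11, down-right 1 to 16, up 1 to 12, down-left 1 to 15, up-left 1 to 10, up-right 1 to 7, up 1 to 3 — 10 moves in all.
Check: order respected (16 at step 5, 12 at step 6, 15 at step 7); 10 moves as required.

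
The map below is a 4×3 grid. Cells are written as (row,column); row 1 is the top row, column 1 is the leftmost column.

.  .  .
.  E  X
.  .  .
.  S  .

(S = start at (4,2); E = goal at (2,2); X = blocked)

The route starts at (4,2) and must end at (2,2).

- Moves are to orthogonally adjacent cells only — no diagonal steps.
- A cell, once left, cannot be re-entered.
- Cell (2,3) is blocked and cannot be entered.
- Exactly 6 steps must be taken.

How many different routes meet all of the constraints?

3

Need simple routes of exactly 6 moves from (4,2) to (2,2) (Manhattan distance 2, so 2 moves are spent on a detour and 2 undoing it).
Enumerating: (4,2) (3,2) (3,1) (2,1) (1,1) (1,2) (2,2) | (4,2) (4,1) (3,1) (2,1) (1,1) (1,2) (2,2) | (4,2) (4,3) (3,3) (3,2) (3,1) (2,1) (2,2).
That gives 3 routes.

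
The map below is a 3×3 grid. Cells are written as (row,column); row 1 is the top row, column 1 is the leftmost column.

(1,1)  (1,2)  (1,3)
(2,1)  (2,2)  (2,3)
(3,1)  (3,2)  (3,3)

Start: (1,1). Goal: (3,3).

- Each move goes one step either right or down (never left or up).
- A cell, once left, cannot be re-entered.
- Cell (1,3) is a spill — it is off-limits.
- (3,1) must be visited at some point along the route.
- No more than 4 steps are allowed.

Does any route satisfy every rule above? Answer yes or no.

One route that works: (1,1) → (2,1) → (3,1) → (3,2) → (3,3).

yes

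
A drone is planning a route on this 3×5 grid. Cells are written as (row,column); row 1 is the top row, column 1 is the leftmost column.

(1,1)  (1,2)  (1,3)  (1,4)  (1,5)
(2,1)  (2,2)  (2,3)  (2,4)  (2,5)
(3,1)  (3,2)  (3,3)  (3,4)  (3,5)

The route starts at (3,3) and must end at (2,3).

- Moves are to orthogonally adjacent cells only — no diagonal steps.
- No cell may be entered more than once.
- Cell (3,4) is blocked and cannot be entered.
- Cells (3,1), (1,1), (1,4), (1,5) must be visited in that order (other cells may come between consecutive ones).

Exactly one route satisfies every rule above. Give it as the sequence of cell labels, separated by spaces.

The waypoints must appear in the order (3,1), (1,1), (1,4), (1,5), with no cell reused.
Route from (3,3): left 2 to (3,1), up 2 to (1,1), right 4 to (1,5), down 1 to (2,5), left 2 to (2,3) — 11 moves in all.
Check: order respected ((3,1) at step 2, (1,1) at step 4, (1,4) at step 7, (1,5) at step 8).

(3,3) (3,2) (3,1) (2,1) (1,1) (1,2) (1,3) (1,4) (1,5) (2,5) (2,4) (2,3)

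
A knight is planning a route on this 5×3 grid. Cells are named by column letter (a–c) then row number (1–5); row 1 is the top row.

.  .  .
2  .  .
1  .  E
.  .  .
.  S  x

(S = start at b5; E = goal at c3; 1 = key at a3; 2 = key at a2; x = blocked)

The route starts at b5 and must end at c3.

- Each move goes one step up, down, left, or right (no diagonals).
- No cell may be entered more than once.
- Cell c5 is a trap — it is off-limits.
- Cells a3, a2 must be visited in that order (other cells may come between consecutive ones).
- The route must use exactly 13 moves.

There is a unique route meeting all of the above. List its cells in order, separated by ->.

b5 -> a5 -> a4 -> a3 -> a2 -> a1 -> b1 -> c1 -> c2 -> b2 -> b3 -> b4 -> c4 -> c3

The waypoints must appear in the order a3, a2, with no cell reused.
Route from b5: left 1 to a5, up 4 to a1, right 2 to c1, down 1 to c2, left 1 to b2, down 2 to b4, right 1 to c4, up 1 to c3 — 13 moves in all.
Check: order respected (1 at step 3, 2 at step 4); 13 moves as required.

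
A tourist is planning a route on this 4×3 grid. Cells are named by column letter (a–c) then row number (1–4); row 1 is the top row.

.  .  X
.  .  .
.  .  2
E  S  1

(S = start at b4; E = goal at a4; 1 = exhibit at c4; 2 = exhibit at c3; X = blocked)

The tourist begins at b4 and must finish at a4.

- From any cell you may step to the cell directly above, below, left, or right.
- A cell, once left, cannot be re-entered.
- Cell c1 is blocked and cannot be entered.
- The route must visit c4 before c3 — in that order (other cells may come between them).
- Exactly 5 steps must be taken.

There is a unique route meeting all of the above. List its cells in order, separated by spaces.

The waypoints must appear in the order c4, c3, with no cell reused.
Route from b4: right to c4, up to c3, 2× left (reaching a3), down to a4 — 5 moves in all.
Check: order respected (1 at step 1, 2 at step 2); 5 moves as required.

b4 c4 c3 b3 a3 a4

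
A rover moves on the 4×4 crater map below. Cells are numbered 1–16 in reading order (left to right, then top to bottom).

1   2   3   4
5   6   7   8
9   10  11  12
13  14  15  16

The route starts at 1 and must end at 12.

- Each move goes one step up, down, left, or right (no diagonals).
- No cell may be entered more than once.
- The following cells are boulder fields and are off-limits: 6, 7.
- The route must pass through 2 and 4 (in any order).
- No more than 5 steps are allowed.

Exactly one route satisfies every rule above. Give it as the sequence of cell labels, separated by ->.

Any route must reach 2 and 4 and still end at 12 within 5 moves, so the order of the required stops is forced.
Route from 1: right 3 to 4, down 2 to 12 — 5 moves in all.
Check: all required cells visited; 5 ≤ 5 moves.

1 -> 2 -> 3 -> 4 -> 8 -> 12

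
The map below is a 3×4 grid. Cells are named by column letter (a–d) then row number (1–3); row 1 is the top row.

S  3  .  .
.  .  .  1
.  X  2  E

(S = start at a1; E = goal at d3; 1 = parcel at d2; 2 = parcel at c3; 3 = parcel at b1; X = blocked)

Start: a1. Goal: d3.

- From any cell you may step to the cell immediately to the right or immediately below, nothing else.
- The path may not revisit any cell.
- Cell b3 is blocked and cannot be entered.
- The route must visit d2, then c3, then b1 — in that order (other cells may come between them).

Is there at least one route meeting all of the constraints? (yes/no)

c3 lies to the left of d2, so going from d2 to c3 would need a leftward move — but moves only go right/down, so d2 cannot be visited before c3.

no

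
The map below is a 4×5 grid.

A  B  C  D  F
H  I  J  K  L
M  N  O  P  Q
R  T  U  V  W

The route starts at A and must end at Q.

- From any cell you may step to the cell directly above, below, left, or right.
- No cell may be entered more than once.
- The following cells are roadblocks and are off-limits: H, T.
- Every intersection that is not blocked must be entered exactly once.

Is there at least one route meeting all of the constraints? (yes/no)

Cell R has only one open neighbour but is neither the start nor the goal, so a Hamiltonian route would have to both enter and leave it through the same neighbour — impossible without revisiting.

no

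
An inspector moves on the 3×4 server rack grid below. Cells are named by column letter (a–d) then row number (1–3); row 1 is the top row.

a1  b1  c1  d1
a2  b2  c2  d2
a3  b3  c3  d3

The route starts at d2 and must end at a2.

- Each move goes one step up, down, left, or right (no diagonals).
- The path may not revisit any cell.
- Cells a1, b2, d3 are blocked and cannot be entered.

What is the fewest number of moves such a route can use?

5

The Manhattan distance from d2 to a2 is |2−2| + |4−1| = 3, so at least 3 moves are needed.
That bound ignores the blocked cells. Measuring each leg by the fewest moves that actually steer around them (d2→a2: 5) raises the lower bound to 5.
A route of 5 moves exists: d2 → c2 → c3 → b3 → a3 → a2.
Since 5 matches that lower bound, it is optimal.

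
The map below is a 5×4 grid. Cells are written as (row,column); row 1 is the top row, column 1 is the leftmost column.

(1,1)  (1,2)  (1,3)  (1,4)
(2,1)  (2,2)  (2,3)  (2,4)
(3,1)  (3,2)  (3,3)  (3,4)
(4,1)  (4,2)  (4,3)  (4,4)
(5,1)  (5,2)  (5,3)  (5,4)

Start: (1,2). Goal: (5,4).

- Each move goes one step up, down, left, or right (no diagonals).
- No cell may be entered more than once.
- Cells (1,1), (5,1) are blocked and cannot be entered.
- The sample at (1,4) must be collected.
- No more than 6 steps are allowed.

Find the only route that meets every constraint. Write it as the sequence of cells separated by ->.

The 6-move cap with required stops at (1,4) leaves no slack for detours.
Route from (1,2): right 2 to (1,4), down 4 to (5,4) — 6 moves in all.
Check: all required cells visited; 6 ≤ 6 moves.

(1,2) -> (1,3) -> (1,4) -> (2,4) -> (3,4) -> (4,4) -> (5,4)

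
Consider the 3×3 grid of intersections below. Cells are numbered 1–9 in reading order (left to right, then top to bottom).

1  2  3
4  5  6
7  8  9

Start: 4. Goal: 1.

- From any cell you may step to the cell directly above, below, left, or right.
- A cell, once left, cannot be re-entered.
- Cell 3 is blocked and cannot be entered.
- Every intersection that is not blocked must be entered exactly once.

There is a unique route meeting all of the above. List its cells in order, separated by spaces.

Need to visit all 8 open cells exactly once, starting at 4 and ending at 1.
Cell 6 has only two open neighbours (9 and 5), so the path must pass straight through it: one of those is the cell it's entered from and the other is where it exits.
Route from 4: down 1 to 7, right 2 to 9, up 1 to 6, left 1 to 5, up 1 to 2, left 1 to 1 — 7 moves in all.
Check: all 8 open cells covered.

4 7 8 9 6 5 2 1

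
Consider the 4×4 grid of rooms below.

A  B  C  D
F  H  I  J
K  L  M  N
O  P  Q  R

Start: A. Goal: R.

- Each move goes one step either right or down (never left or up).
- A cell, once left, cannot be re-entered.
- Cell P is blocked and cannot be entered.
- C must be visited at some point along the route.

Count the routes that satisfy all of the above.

A right/down-only route from A to R makes exactly 3 down-moves and 3 right-moves in some order.
With no other constraints that would be C(6,3) = 20 routes.
Split at C and multiply the segment counts (each segment already excludes blocked cells): A→C: 1; C→R: 4; product = 4.
That gives 4 routes.

4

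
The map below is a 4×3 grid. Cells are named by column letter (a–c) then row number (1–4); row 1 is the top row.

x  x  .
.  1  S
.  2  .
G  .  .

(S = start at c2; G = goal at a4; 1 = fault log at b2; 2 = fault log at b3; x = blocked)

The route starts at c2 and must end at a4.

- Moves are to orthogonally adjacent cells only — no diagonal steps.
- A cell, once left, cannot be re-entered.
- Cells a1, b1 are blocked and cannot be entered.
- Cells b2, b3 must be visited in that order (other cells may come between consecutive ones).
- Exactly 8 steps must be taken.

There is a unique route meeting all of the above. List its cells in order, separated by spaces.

c2 b2 a2 a3 b3 c3 c4 b4 a4

The waypoints must appear in the order b2, b3, with no cell reused.
Route from c2: left 2 to a2, down 1 to a3, right 2 to c3, down 1 to c4, left 2 to a4 — 8 moves in all.
Check: order respected (1 at step 1, 2 at step 4); 8 moves as required.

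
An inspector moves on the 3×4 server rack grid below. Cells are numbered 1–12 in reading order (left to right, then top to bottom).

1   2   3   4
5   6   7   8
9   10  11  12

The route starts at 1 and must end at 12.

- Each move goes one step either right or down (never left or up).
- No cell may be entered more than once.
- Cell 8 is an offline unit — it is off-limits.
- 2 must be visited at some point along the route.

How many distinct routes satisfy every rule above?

A right/down-only route from 1 to 12 makes exactly 2 down-moves and 3 right-moves in some order.
With no other constraints that would be C(5,2) = 10 routes.
Split at 2 and multiply the segment counts (each segment already excludes blocked cells): 1→2: 1; 2→12: 3; product = 3.
That gives 3 routes.

3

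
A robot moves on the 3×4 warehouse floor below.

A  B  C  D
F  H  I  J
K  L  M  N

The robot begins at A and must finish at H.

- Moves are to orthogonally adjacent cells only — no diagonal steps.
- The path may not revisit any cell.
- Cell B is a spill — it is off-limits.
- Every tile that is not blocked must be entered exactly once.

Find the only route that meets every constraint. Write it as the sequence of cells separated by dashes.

Need to visit all 11 open cells exactly once, starting at A and ending at H.
Cell D has only two open neighbours (J and C), so the path must pass straight through it: one of those is the cell it's entered from and the other is where it exits.
Route from A: 2× down (reaching K), 3× right (reaching N), 2× up (reaching D), left to C, down to I, left to H — 10 moves in all.
Check: all 11 open cells covered.

A - F - K - L - M - N - J - D - C - I - H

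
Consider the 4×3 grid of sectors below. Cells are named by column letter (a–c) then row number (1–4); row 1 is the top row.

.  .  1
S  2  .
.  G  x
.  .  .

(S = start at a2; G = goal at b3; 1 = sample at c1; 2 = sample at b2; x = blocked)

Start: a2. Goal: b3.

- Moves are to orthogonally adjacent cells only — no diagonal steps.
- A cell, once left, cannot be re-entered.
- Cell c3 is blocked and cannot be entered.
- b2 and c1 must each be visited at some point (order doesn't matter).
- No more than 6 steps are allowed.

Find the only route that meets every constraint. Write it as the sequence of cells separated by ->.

a2 -> a1 -> b1 -> c1 -> c2 -> b2 -> b3

The 6-move cap with required stops at b2, c1 leaves no slack for detours.
Route from a2: up to a1, 2× right (reaching c1), down to c2, left to b2, down to b3 — 6 moves in all.
Check: all required cells visited; 6 ≤ 6 moves.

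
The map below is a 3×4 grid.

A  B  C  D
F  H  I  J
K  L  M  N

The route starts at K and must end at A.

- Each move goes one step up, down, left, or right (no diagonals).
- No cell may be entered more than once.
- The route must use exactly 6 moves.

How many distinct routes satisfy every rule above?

Need simple routes of exactly 6 moves from K to A (Manhattan distance 2, so 2 moves are spent on a detour and 2 undoing it).
Enumerating: K F H I C B A | K L H I C B A | K L M I C B A | K L M I H B A | K L M I H F A.
That gives 5 routes.

5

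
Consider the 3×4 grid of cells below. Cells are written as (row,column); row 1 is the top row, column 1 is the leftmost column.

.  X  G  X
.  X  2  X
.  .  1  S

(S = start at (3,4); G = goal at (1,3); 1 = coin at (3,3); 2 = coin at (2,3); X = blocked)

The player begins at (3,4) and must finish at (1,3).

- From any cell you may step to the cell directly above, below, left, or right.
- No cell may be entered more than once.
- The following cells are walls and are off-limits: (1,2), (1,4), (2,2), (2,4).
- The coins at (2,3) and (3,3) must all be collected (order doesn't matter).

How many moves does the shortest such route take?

Any route passes through (2,3) and (3,3) in some order between (3,4) and (1,3). Summing Manhattan distances along each leg and taking the cheapest ordering ((3,4) → (3,3) → (2,3) → (1,3)) gives a lower bound of 1 + 1 + 1 = 3 moves.
A route of 3 moves achieves this: (3,4) → (3,3) → (2,3) → (1,3).
Since 3 matches the lower bound, it is optimal.

3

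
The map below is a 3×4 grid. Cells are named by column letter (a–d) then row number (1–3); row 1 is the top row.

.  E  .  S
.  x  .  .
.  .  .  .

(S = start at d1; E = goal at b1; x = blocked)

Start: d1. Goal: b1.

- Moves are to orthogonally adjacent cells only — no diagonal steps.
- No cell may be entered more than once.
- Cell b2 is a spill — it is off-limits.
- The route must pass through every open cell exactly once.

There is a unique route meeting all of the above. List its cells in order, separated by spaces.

Need to visit all 11 open cells exactly once, starting at d1 and ending at b1.
Route from d1: left to c1, down to c2, right to d2, down to d3, 3× left (reaching a3), 2× up (reaching a1), right to b1 — 10 moves in all.
Check: all 11 open cells covered.

d1 c1 c2 d2 d3 c3 b3 a3 a2 a1 b1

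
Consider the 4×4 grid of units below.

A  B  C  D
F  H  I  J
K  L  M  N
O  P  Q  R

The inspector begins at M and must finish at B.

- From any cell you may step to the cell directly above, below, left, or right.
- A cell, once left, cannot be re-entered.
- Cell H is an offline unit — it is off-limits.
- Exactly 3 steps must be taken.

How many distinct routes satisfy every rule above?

1

Need simple routes of exactly 3 moves from M to B (Manhattan distance 3, so 0 moves are spent on a detour and 0 undoing it).
Enumerating: M I C B.
That gives 1 route.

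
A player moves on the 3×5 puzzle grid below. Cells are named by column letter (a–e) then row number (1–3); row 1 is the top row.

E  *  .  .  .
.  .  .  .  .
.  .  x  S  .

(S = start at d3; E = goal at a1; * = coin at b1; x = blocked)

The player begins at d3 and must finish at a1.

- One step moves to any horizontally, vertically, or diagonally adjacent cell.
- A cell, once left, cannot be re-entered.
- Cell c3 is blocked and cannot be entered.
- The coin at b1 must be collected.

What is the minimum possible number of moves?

Any route passes through b1 somewhere between d3 and a1. Summing Chebyshev distances along the two legs (d3 → b1 → a1) gives a lower bound of 2 + 1 = 3 moves.
A route of 3 moves achieves this: d3 → c2 → b1 → a1.
Since 3 matches the lower bound, it is optimal.

3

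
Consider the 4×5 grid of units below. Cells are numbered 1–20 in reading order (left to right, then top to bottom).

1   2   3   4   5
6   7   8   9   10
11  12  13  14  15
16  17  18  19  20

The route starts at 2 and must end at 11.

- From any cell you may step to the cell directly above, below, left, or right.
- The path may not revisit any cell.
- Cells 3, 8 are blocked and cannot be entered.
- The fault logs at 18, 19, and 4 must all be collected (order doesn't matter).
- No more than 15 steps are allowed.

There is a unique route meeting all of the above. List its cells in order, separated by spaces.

2 7 12 13 14 9 4 5 10 15 20 19 18 17 16 11

Any route must reach 18, 19, and 4 and still end at 11 within 15 moves, so the order of the required stops is forced.
Route from 2: 2× down (reaching 12), 2× right (reaching 14), 2× up (reaching 4), right to 5, 3× down (reaching 20), 4× left (reaching 16), up to 11 — 15 moves in all.
Check: all required cells visited; 15 ≤ 15 moves.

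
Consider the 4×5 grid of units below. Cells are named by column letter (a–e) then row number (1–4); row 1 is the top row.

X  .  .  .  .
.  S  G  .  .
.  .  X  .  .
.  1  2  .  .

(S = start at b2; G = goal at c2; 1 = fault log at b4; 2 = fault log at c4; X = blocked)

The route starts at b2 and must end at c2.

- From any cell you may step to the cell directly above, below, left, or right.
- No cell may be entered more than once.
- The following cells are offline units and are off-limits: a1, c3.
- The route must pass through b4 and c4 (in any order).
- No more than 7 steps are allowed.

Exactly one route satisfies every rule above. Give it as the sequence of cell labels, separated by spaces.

The budget equals the shortest possible length, so every move has to be on a shortest route through the required cells.
Route from b2: down 2 to b4, right 2 to d4, up 2 to d2, left 1 to c2 — 7 moves in all.
Check: all required cells visited; 7 ≤ 7 moves.

b2 b3 b4 c4 d4 d3 d2 c2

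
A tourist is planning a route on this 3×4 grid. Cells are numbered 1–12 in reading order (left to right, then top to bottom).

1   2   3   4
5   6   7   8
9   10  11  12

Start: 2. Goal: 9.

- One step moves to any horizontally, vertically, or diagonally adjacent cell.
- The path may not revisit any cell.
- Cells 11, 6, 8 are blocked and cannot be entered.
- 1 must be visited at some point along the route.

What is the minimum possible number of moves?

3

Any route passes through 1 somewhere between 2 and 9. Summing Chebyshev distances along the two legs (2 → 1 → 9) gives a lower bound of 1 + 2 = 3 moves.
A route of 3 moves achieves this: 2 → 1 → 5 → 9.
Since 3 matches the lower bound, it is optimal.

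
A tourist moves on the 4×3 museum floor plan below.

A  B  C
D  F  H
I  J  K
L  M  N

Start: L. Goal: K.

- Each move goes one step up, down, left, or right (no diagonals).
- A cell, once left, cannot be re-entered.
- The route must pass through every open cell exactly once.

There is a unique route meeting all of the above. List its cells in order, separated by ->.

L -> I -> D -> A -> B -> C -> H -> F -> J -> M -> N -> K

Need to visit all 12 open cells exactly once, starting at L and ending at K.
Cell A has only two open neighbours (D and B), so the path must pass straight through it: one of those is the cell it's entered from and the other is where it exits.
Route from L: up 3 to A, right 2 to C, down 1 to H, left 1 to F, down 2 to M, right 1 to N, up 1 to K — 11 moves in all.
Check: all 12 open cells covered.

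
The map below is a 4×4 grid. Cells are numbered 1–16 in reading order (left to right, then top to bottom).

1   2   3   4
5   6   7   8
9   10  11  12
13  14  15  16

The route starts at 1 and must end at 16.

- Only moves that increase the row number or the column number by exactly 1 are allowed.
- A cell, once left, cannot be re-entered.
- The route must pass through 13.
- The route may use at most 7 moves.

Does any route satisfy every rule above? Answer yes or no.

One route that works: 1 → 5 → 9 → 13 → 14 → 15 → 16.

yes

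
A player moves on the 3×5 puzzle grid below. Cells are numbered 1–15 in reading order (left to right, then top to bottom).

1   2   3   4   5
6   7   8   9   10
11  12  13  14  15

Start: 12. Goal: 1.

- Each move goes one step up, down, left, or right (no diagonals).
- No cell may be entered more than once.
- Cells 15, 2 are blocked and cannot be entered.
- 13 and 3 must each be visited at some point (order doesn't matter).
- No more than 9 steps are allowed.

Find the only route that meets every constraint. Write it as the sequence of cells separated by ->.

The budget equals the shortest possible length, so every move has to be on a shortest route through the required cells.
Route from 12: right 2 to 14, up 2 to 4, left 1 to 3, down 1 to 8, left 2 to 6, up 1 to 1 — 9 moves in all.
Check: all required cells visited; 9 ≤ 9 moves.

12 -> 13 -> 14 -> 9 -> 4 -> 3 -> 8 -> 7 -> 6 -> 1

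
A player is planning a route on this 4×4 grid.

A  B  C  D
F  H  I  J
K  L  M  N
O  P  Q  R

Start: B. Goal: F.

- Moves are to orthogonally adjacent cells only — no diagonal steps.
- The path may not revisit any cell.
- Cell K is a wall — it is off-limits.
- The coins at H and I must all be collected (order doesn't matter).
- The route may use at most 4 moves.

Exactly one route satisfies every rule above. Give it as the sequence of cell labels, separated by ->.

The budget equals the shortest possible length, so every move has to be on a shortest route through the required cells.
Route from B: right 1 to C, down 1 to I, left 2 to F — 4 moves in all.
Check: all required cells visited; 4 ≤ 4 moves.

B -> C -> I -> H -> F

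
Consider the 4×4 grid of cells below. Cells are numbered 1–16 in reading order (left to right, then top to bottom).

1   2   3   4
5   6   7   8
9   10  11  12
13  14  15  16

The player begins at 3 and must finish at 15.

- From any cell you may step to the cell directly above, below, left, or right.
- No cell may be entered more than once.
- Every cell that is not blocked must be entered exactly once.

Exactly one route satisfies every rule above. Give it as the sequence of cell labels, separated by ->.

Need to visit all 16 open cells exactly once, starting at 3 and ending at 15.
Cell 4 has only two open neighbours (8 and 3), so the path must pass straight through it: one of those is the cell it's entered from and the other is where it exits.
Route from 3: right 1 to 4, down 1 to 8, left 2 to 6, up 1 to 2, left 1 to 1, down 3 to 13, right 1 to 14, up 1 to 10, right 2 to 12, down 1 to 16, left 1 to 15 — 15 moves in all.
Check: all 16 open cells covered.

3 -> 4 -> 8 -> 7 -> 6 -> 2 -> 1 -> 5 -> 9 -> 13 -> 14 -> 10 -> 11 -> 12 -> 16 -> 15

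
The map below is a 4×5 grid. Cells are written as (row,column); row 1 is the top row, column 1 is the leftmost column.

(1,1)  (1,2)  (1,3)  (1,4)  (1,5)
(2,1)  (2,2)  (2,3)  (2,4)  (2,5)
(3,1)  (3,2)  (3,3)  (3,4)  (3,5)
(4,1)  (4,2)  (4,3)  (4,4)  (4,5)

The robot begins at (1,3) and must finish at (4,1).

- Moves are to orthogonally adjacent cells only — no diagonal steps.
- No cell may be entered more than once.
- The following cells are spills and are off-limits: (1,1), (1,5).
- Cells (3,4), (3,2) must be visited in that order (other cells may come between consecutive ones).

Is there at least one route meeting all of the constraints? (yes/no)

yes

One route that works: (1,3) → (2,3) → (2,4) → (3,4) → (3,3) → (3,2) → (4,2) → (4,1).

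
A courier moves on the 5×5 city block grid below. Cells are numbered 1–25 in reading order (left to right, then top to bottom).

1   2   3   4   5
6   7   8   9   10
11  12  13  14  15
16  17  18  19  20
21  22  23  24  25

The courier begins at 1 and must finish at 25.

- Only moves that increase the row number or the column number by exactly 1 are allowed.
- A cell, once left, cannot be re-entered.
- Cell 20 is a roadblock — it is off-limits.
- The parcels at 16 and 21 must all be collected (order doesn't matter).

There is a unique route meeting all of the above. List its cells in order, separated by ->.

1 -> 6 -> 11 -> 16 -> 21 -> 22 -> 23 -> 24 -> 25

Moves only go right or down, so the column and row indices never decrease.
Route from 1: 4× down (reaching 21), 4× right (reaching 25) — 8 moves in all.
Check: all required cells visited.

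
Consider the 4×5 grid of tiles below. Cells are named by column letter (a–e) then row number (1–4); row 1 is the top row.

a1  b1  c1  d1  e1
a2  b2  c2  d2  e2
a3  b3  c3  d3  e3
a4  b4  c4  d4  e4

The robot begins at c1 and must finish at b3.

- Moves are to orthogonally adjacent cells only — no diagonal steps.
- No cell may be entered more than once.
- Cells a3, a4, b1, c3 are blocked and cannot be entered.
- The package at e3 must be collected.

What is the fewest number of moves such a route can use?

9

Any route passes through e3 somewhere between c1 and b3. Summing Manhattan distances along the two legs (c1 → e3 → b3) gives a lower bound of 4 + 3 = 7 moves.
That bound ignores the blocked cells. Measuring each leg by the fewest moves that actually steer around them (c1→e3: 4; e3→b3: 5) raises the lower bound to 9.
A route of 9 moves exists: c1 → c2 → d2 → d3 → e3 → e4 → d4 → c4 → b4 → b3.
Since 9 matches that lower bound, it is optimal.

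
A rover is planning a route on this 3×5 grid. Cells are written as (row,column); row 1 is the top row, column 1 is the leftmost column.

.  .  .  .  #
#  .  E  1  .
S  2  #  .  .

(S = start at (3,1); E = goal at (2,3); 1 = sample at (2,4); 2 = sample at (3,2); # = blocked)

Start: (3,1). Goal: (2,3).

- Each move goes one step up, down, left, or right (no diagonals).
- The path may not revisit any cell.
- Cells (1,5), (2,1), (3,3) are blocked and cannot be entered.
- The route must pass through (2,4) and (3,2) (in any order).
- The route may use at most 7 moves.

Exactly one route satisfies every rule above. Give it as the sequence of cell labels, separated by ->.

(3,1) -> (3,2) -> (2,2) -> (1,2) -> (1,3) -> (1,4) -> (2,4) -> (2,3)

Any route must reach (2,4) and (3,2) and still end at (2,3) within 7 moves, so the order of the required stops is forced.
Route from (3,1): right to (3,2), 2× up (reaching (1,2)), 2× right (reaching (1,4)), down to (2,4), left to (2,3) — 7 moves in all.
Check: all required cells visited; 7 ≤ 7 moves.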